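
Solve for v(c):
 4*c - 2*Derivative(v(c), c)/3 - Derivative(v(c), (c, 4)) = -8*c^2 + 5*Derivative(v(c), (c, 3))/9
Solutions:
 v(c) = C1 + C2*exp(c*(-10 + 25/(567*sqrt(139) + 6686)^(1/3) + (567*sqrt(139) + 6686)^(1/3))/54)*sin(sqrt(3)*c*(-(567*sqrt(139) + 6686)^(1/3) + 25/(567*sqrt(139) + 6686)^(1/3))/54) + C3*exp(c*(-10 + 25/(567*sqrt(139) + 6686)^(1/3) + (567*sqrt(139) + 6686)^(1/3))/54)*cos(sqrt(3)*c*(-(567*sqrt(139) + 6686)^(1/3) + 25/(567*sqrt(139) + 6686)^(1/3))/54) + C4*exp(-c*(25/(567*sqrt(139) + 6686)^(1/3) + 5 + (567*sqrt(139) + 6686)^(1/3))/27) + 4*c^3 + 3*c^2 - 20*c


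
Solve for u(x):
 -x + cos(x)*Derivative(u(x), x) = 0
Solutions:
 u(x) = C1 + Integral(x/cos(x), x)


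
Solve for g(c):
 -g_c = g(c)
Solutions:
 g(c) = C1*exp(-c)


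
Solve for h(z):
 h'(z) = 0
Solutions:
 h(z) = C1


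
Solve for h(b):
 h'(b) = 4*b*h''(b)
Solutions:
 h(b) = C1 + C2*b^(5/4)


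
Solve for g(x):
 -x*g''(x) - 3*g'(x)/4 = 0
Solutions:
 g(x) = C1 + C2*x^(1/4)


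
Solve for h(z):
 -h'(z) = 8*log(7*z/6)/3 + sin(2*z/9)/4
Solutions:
 h(z) = C1 - 8*z*log(z)/3 - 8*z*log(7)/3 + 8*z/3 + 8*z*log(6)/3 + 9*cos(2*z/9)/8


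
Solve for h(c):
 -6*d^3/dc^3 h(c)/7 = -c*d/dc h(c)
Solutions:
 h(c) = C1 + Integral(C2*airyai(6^(2/3)*7^(1/3)*c/6) + C3*airybi(6^(2/3)*7^(1/3)*c/6), c)


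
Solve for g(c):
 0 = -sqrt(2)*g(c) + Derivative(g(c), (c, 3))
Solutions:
 g(c) = C3*exp(2^(1/6)*c) + (C1*sin(2^(1/6)*sqrt(3)*c/2) + C2*cos(2^(1/6)*sqrt(3)*c/2))*exp(-2^(1/6)*c/2)


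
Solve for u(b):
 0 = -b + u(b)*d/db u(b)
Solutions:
 u(b) = -sqrt(C1 + b^2)
 u(b) = sqrt(C1 + b^2)


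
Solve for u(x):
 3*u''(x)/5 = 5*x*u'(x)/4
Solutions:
 u(x) = C1 + C2*erfi(5*sqrt(6)*x/12)


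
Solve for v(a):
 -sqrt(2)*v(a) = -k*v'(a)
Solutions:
 v(a) = C1*exp(sqrt(2)*a/k)


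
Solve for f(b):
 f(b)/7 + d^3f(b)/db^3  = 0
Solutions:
 f(b) = C3*exp(-7^(2/3)*b/7) + (C1*sin(sqrt(3)*7^(2/3)*b/14) + C2*cos(sqrt(3)*7^(2/3)*b/14))*exp(7^(2/3)*b/14)


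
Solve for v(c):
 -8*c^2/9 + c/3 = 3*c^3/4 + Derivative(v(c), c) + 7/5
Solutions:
 v(c) = C1 - 3*c^4/16 - 8*c^3/27 + c^2/6 - 7*c/5


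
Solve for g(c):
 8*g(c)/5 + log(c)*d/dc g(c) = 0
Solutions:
 g(c) = C1*exp(-8*li(c)/5)


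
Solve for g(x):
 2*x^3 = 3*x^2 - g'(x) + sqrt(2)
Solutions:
 g(x) = C1 - x^4/2 + x^3 + sqrt(2)*x


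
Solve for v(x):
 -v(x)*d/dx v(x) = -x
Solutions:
 v(x) = -sqrt(C1 + x^2)
 v(x) = sqrt(C1 + x^2)


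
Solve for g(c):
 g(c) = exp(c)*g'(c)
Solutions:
 g(c) = C1*exp(-exp(-c))


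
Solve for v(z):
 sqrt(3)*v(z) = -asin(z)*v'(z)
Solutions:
 v(z) = C1*exp(-sqrt(3)*Integral(1/asin(z), z))


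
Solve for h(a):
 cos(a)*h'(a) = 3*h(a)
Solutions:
 h(a) = C1*(sin(a) + 1)^(3/2)/(sin(a) - 1)^(3/2)


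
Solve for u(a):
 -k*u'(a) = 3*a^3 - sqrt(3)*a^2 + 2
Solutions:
 u(a) = C1 - 3*a^4/(4*k) + sqrt(3)*a^3/(3*k) - 2*a/k


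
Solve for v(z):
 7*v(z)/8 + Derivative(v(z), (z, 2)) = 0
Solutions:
 v(z) = C1*sin(sqrt(14)*z/4) + C2*cos(sqrt(14)*z/4)


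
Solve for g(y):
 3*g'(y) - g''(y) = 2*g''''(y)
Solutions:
 g(y) = C1 + C4*exp(y) + (C2*sin(sqrt(5)*y/2) + C3*cos(sqrt(5)*y/2))*exp(-y/2)


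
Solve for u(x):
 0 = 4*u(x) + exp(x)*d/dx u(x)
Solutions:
 u(x) = C1*exp(4*exp(-x))


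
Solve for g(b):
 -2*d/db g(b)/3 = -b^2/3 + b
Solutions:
 g(b) = C1 + b^3/6 - 3*b^2/4


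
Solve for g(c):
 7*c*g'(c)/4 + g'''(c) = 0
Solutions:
 g(c) = C1 + Integral(C2*airyai(-14^(1/3)*c/2) + C3*airybi(-14^(1/3)*c/2), c)


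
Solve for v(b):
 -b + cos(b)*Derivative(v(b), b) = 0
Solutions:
 v(b) = C1 + Integral(b/cos(b), b)


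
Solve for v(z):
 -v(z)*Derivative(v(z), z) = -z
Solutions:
 v(z) = -sqrt(C1 + z^2)
 v(z) = sqrt(C1 + z^2)


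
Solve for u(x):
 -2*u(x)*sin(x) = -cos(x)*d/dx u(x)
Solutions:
 u(x) = C1/cos(x)^2


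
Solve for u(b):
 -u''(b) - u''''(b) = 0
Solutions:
 u(b) = C1 + C2*b + C3*sin(b) + C4*cos(b)


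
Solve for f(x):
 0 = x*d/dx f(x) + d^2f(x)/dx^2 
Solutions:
 f(x) = C1 + C2*erf(sqrt(2)*x/2)


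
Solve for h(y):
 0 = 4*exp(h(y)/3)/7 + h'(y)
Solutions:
 h(y) = 3*log(1/(C1 + 4*y)) + 3*log(21)


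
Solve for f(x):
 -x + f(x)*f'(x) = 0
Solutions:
 f(x) = -sqrt(C1 + x^2)
 f(x) = sqrt(C1 + x^2)


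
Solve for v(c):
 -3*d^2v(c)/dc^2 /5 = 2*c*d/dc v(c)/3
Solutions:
 v(c) = C1 + C2*erf(sqrt(5)*c/3)


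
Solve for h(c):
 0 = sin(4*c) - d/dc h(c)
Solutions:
 h(c) = C1 - cos(4*c)/4


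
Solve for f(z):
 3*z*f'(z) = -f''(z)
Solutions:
 f(z) = C1 + C2*erf(sqrt(6)*z/2)


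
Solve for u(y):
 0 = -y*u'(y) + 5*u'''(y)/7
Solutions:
 u(y) = C1 + Integral(C2*airyai(5^(2/3)*7^(1/3)*y/5) + C3*airybi(5^(2/3)*7^(1/3)*y/5), y)


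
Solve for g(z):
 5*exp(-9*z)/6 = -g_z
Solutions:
 g(z) = C1 + 5*exp(-9*z)/54


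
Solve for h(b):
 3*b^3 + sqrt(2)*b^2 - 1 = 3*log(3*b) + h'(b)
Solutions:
 h(b) = C1 + 3*b^4/4 + sqrt(2)*b^3/3 - 3*b*log(b) - b*log(27) + 2*b


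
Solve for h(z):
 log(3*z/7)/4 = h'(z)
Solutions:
 h(z) = C1 + z*log(z)/4 - z*log(7)/4 - z/4 + z*log(3)/4


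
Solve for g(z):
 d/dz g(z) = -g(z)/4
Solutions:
 g(z) = C1*exp(-z/4)


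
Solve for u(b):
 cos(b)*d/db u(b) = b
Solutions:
 u(b) = C1 + Integral(b/cos(b), b)


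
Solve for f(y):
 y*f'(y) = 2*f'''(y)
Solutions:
 f(y) = C1 + Integral(C2*airyai(2^(2/3)*y/2) + C3*airybi(2^(2/3)*y/2), y)


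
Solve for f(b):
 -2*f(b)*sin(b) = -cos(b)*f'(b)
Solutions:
 f(b) = C1/cos(b)^2


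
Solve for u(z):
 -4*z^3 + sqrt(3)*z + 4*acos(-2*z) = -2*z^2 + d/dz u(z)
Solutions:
 u(z) = C1 - z^4 + 2*z^3/3 + sqrt(3)*z^2/2 + 4*z*acos(-2*z) + 2*sqrt(1 - 4*z^2)


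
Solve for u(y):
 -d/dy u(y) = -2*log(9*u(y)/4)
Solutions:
 Integral(1/(-log(_y) - 2*log(3) + 2*log(2)), (_y, u(y)))/2 = C1 - y


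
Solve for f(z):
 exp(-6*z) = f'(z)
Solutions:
 f(z) = C1 - exp(-6*z)/6


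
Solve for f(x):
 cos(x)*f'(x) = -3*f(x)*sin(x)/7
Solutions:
 f(x) = C1*cos(x)^(3/7)


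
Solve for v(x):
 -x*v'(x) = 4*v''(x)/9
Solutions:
 v(x) = C1 + C2*erf(3*sqrt(2)*x/4)


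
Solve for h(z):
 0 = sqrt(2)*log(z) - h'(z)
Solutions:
 h(z) = C1 + sqrt(2)*z*log(z) - sqrt(2)*z


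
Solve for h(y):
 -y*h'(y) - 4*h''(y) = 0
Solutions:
 h(y) = C1 + C2*erf(sqrt(2)*y/4)


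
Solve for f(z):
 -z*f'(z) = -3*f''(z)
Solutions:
 f(z) = C1 + C2*erfi(sqrt(6)*z/6)


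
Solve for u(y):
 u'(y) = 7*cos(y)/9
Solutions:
 u(y) = C1 + 7*sin(y)/9


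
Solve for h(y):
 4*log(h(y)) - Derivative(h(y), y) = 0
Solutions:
 li(h(y)) = C1 + 4*y


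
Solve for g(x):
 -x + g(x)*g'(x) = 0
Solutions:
 g(x) = -sqrt(C1 + x^2)
 g(x) = sqrt(C1 + x^2)


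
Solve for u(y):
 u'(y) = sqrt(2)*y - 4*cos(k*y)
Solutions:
 u(y) = C1 + sqrt(2)*y^2/2 - 4*sin(k*y)/k


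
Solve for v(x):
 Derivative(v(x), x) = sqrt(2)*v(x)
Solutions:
 v(x) = C1*exp(sqrt(2)*x)


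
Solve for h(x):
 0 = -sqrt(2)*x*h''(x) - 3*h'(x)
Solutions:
 h(x) = C1 + C2*x^(1 - 3*sqrt(2)/2)


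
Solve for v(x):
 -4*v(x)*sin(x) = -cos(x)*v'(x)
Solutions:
 v(x) = C1/cos(x)^4


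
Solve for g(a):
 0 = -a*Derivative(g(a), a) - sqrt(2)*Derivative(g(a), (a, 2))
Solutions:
 g(a) = C1 + C2*erf(2^(1/4)*a/2)


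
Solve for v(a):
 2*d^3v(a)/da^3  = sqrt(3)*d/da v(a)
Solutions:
 v(a) = C1 + C2*exp(-sqrt(2)*3^(1/4)*a/2) + C3*exp(sqrt(2)*3^(1/4)*a/2)


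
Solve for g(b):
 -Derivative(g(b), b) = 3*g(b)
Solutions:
 g(b) = C1*exp(-3*b)


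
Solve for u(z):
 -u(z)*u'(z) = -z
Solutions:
 u(z) = -sqrt(C1 + z^2)
 u(z) = sqrt(C1 + z^2)


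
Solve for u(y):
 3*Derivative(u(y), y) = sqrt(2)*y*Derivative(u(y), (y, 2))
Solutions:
 u(y) = C1 + C2*y^(1 + 3*sqrt(2)/2)


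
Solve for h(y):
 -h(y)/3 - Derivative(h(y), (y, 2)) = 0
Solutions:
 h(y) = C1*sin(sqrt(3)*y/3) + C2*cos(sqrt(3)*y/3)


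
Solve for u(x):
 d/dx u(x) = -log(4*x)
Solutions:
 u(x) = C1 - x*log(x) - x*log(4) + x


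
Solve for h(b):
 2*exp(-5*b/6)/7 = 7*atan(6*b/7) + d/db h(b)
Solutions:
 h(b) = C1 - 7*b*atan(6*b/7) + 49*log(36*b^2 + 49)/12 - 12*exp(-5*b/6)/35


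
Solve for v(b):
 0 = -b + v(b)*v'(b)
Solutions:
 v(b) = -sqrt(C1 + b^2)
 v(b) = sqrt(C1 + b^2)


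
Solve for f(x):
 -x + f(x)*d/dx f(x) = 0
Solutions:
 f(x) = -sqrt(C1 + x^2)
 f(x) = sqrt(C1 + x^2)


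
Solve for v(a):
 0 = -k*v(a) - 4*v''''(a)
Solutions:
 v(a) = C1*exp(-sqrt(2)*a*(-k)^(1/4)/2) + C2*exp(sqrt(2)*a*(-k)^(1/4)/2) + C3*exp(-sqrt(2)*I*a*(-k)^(1/4)/2) + C4*exp(sqrt(2)*I*a*(-k)^(1/4)/2)


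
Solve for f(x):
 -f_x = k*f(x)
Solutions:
 f(x) = C1*exp(-k*x)


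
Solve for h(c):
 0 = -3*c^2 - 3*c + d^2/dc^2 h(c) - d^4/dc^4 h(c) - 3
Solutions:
 h(c) = C1 + C2*c + C3*exp(-c) + C4*exp(c) + c^4/4 + c^3/2 + 9*c^2/2


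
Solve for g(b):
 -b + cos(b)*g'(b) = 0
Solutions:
 g(b) = C1 + Integral(b/cos(b), b)


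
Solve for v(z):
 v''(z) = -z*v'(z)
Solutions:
 v(z) = C1 + C2*erf(sqrt(2)*z/2)


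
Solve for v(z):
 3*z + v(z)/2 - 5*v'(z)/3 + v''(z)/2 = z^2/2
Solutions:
 v(z) = C1*exp(z/3) + C2*exp(3*z) + z^2 + 2*z/3 + 2/9


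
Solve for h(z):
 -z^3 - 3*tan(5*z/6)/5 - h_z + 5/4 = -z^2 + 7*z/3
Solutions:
 h(z) = C1 - z^4/4 + z^3/3 - 7*z^2/6 + 5*z/4 + 18*log(cos(5*z/6))/25


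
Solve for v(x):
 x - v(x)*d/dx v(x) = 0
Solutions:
 v(x) = -sqrt(C1 + x^2)
 v(x) = sqrt(C1 + x^2)


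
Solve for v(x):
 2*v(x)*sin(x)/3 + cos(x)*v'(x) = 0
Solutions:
 v(x) = C1*cos(x)^(2/3)


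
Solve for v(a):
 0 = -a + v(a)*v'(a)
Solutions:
 v(a) = -sqrt(C1 + a^2)
 v(a) = sqrt(C1 + a^2)


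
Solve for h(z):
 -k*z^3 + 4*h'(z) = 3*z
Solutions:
 h(z) = C1 + k*z^4/16 + 3*z^2/8


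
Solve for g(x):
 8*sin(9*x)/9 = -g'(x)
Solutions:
 g(x) = C1 + 8*cos(9*x)/81


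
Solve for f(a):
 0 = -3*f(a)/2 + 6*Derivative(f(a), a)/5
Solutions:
 f(a) = C1*exp(5*a/4)


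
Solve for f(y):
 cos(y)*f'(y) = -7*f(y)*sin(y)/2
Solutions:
 f(y) = C1*cos(y)^(7/2)


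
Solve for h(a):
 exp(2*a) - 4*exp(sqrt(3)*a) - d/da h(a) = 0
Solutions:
 h(a) = C1 + exp(2*a)/2 - 4*sqrt(3)*exp(sqrt(3)*a)/3


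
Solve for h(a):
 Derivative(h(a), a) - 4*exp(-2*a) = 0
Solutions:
 h(a) = C1 - 2*exp(-2*a)


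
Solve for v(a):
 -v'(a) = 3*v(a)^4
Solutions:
 v(a) = (-3^(2/3) - 3*3^(1/6)*I)*(1/(C1 + 3*a))^(1/3)/6
 v(a) = (-3^(2/3) + 3*3^(1/6)*I)*(1/(C1 + 3*a))^(1/3)/6
 v(a) = (1/(C1 + 9*a))^(1/3)


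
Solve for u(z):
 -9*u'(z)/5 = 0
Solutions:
 u(z) = C1


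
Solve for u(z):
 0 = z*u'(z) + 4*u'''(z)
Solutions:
 u(z) = C1 + Integral(C2*airyai(-2^(1/3)*z/2) + C3*airybi(-2^(1/3)*z/2), z)


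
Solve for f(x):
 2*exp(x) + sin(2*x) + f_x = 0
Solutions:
 f(x) = C1 - 2*exp(x) + cos(2*x)/2


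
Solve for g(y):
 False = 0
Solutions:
 g(y) = C1 - 6*y*acos(9*y/4)/7 + zoo*y + 2*sqrt(16 - 81*y^2)/21


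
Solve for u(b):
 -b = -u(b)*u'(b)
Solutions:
 u(b) = -sqrt(C1 + b^2)
 u(b) = sqrt(C1 + b^2)


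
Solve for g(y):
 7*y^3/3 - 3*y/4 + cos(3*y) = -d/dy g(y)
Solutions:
 g(y) = C1 - 7*y^4/12 + 3*y^2/8 - sin(3*y)/3


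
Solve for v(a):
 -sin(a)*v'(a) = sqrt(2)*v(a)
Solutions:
 v(a) = C1*(cos(a) + 1)^(sqrt(2)/2)/(cos(a) - 1)^(sqrt(2)/2)


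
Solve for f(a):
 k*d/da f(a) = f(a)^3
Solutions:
 f(a) = -sqrt(2)*sqrt(-k/(C1*k + a))/2
 f(a) = sqrt(2)*sqrt(-k/(C1*k + a))/2


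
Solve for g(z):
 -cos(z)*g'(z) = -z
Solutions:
 g(z) = C1 + Integral(z/cos(z), z)


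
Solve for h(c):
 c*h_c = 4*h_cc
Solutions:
 h(c) = C1 + C2*erfi(sqrt(2)*c/4)


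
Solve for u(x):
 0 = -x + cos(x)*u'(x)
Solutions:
 u(x) = C1 + Integral(x/cos(x), x)


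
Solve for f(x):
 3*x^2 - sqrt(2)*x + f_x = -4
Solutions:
 f(x) = C1 - x^3 + sqrt(2)*x^2/2 - 4*x


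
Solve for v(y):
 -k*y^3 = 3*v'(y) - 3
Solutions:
 v(y) = C1 - k*y^4/12 + y


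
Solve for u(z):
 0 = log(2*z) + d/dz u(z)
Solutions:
 u(z) = C1 - z*log(z) - z*log(2) + z


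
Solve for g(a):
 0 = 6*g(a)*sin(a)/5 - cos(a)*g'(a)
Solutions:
 g(a) = C1/cos(a)^(6/5)


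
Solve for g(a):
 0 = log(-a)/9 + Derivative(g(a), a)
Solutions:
 g(a) = C1 - a*log(-a)/9 + a/9


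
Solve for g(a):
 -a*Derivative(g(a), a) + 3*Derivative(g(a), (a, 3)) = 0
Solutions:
 g(a) = C1 + Integral(C2*airyai(3^(2/3)*a/3) + C3*airybi(3^(2/3)*a/3), a)


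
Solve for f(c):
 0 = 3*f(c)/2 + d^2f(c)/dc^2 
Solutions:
 f(c) = C1*sin(sqrt(6)*c/2) + C2*cos(sqrt(6)*c/2)


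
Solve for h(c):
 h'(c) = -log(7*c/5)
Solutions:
 h(c) = C1 - c*log(c) + c*log(5/7) + c


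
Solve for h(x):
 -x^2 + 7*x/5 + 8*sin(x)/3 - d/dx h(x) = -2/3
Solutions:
 h(x) = C1 - x^3/3 + 7*x^2/10 + 2*x/3 - 8*cos(x)/3


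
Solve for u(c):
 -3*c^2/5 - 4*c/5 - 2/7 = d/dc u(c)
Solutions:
 u(c) = C1 - c^3/5 - 2*c^2/5 - 2*c/7


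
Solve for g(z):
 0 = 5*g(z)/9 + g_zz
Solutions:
 g(z) = C1*sin(sqrt(5)*z/3) + C2*cos(sqrt(5)*z/3)


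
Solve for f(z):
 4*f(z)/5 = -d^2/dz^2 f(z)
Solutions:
 f(z) = C1*sin(2*sqrt(5)*z/5) + C2*cos(2*sqrt(5)*z/5)


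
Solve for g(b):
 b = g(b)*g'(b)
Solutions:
 g(b) = -sqrt(C1 + b^2)
 g(b) = sqrt(C1 + b^2)


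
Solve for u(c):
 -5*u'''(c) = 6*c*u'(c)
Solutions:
 u(c) = C1 + Integral(C2*airyai(-5^(2/3)*6^(1/3)*c/5) + C3*airybi(-5^(2/3)*6^(1/3)*c/5), c)


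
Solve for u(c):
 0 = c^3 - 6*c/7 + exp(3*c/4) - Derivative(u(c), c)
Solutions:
 u(c) = C1 + c^4/4 - 3*c^2/7 + 4*exp(3*c/4)/3


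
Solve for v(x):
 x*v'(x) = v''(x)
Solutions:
 v(x) = C1 + C2*erfi(sqrt(2)*x/2)


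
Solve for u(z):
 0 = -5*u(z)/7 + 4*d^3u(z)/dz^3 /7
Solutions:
 u(z) = C3*exp(10^(1/3)*z/2) + (C1*sin(10^(1/3)*sqrt(3)*z/4) + C2*cos(10^(1/3)*sqrt(3)*z/4))*exp(-10^(1/3)*z/4)


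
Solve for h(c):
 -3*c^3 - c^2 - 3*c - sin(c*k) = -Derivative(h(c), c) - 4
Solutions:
 h(c) = C1 + 3*c^4/4 + c^3/3 + 3*c^2/2 - 4*c - cos(c*k)/k


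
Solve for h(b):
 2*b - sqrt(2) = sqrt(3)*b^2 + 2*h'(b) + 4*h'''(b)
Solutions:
 h(b) = C1 + C2*sin(sqrt(2)*b/2) + C3*cos(sqrt(2)*b/2) - sqrt(3)*b^3/6 + b^2/2 - sqrt(2)*b/2 + 2*sqrt(3)*b


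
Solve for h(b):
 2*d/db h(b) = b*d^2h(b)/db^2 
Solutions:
 h(b) = C1 + C2*b^3


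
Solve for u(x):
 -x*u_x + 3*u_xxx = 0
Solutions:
 u(x) = C1 + Integral(C2*airyai(3^(2/3)*x/3) + C3*airybi(3^(2/3)*x/3), x)


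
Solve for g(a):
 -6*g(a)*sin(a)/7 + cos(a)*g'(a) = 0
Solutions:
 g(a) = C1/cos(a)^(6/7)


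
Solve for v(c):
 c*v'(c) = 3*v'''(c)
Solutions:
 v(c) = C1 + Integral(C2*airyai(3^(2/3)*c/3) + C3*airybi(3^(2/3)*c/3), c)


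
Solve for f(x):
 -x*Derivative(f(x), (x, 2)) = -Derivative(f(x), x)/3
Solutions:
 f(x) = C1 + C2*x^(4/3)


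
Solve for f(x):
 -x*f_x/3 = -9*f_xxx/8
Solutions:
 f(x) = C1 + Integral(C2*airyai(2*x/3) + C3*airybi(2*x/3), x)


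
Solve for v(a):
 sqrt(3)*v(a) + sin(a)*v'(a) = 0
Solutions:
 v(a) = C1*(cos(a) + 1)^(sqrt(3)/2)/(cos(a) - 1)^(sqrt(3)/2)


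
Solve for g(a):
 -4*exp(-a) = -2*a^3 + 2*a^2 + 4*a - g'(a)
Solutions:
 g(a) = C1 - a^4/2 + 2*a^3/3 + 2*a^2 - 4*exp(-a)


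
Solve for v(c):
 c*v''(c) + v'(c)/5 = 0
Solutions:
 v(c) = C1 + C2*c^(4/5)


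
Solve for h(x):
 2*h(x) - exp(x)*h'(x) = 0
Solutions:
 h(x) = C1*exp(-2*exp(-x))


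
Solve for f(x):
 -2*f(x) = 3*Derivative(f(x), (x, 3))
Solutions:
 f(x) = C3*exp(-2^(1/3)*3^(2/3)*x/3) + (C1*sin(2^(1/3)*3^(1/6)*x/2) + C2*cos(2^(1/3)*3^(1/6)*x/2))*exp(2^(1/3)*3^(2/3)*x/6)


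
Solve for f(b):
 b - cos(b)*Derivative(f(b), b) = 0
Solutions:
 f(b) = C1 + Integral(b/cos(b), b)


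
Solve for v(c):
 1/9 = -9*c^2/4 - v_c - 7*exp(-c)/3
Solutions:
 v(c) = C1 - 3*c^3/4 - c/9 + 7*exp(-c)/3


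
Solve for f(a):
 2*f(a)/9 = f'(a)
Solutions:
 f(a) = C1*exp(2*a/9)


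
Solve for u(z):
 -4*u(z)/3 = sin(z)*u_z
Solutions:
 u(z) = C1*(cos(z) + 1)^(2/3)/(cos(z) - 1)^(2/3)


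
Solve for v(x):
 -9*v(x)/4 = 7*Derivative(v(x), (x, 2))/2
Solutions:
 v(x) = C1*sin(3*sqrt(14)*x/14) + C2*cos(3*sqrt(14)*x/14)


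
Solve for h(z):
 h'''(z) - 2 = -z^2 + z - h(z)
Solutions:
 h(z) = C3*exp(-z) - z^2 + z + (C1*sin(sqrt(3)*z/2) + C2*cos(sqrt(3)*z/2))*exp(z/2) + 2


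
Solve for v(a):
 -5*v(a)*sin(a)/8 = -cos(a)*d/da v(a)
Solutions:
 v(a) = C1/cos(a)^(5/8)


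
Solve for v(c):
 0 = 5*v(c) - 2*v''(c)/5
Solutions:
 v(c) = C1*exp(-5*sqrt(2)*c/2) + C2*exp(5*sqrt(2)*c/2)


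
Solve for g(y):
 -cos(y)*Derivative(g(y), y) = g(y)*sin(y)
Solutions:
 g(y) = C1*cos(y)


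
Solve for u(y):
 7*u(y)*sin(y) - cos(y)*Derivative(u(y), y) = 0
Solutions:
 u(y) = C1/cos(y)^7


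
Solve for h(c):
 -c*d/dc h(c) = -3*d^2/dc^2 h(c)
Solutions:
 h(c) = C1 + C2*erfi(sqrt(6)*c/6)


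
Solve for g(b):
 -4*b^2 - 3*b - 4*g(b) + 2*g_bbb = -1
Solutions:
 g(b) = C3*exp(2^(1/3)*b) - b^2 - 3*b/4 + (C1*sin(2^(1/3)*sqrt(3)*b/2) + C2*cos(2^(1/3)*sqrt(3)*b/2))*exp(-2^(1/3)*b/2) + 1/4


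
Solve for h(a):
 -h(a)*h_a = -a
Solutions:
 h(a) = -sqrt(C1 + a^2)
 h(a) = sqrt(C1 + a^2)


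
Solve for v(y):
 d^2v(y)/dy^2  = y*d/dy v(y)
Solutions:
 v(y) = C1 + C2*erfi(sqrt(2)*y/2)


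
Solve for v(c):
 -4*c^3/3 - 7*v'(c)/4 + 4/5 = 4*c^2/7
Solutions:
 v(c) = C1 - 4*c^4/21 - 16*c^3/147 + 16*c/35


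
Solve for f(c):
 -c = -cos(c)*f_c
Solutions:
 f(c) = C1 + Integral(c/cos(c), c)


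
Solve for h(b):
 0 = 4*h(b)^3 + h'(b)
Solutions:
 h(b) = -sqrt(2)*sqrt(-1/(C1 - 4*b))/2
 h(b) = sqrt(2)*sqrt(-1/(C1 - 4*b))/2


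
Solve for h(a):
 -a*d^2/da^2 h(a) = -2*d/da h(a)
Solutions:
 h(a) = C1 + C2*a^3


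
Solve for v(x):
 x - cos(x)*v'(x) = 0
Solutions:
 v(x) = C1 + Integral(x/cos(x), x)


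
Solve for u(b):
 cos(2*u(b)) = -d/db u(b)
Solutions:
 u(b) = -asin((C1 + exp(4*b))/(C1 - exp(4*b)))/2 + pi/2
 u(b) = asin((C1 + exp(4*b))/(C1 - exp(4*b)))/2


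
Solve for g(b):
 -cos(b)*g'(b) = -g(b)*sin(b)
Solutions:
 g(b) = C1/cos(b)


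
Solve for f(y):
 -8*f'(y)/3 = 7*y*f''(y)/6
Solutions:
 f(y) = C1 + C2/y^(9/7)


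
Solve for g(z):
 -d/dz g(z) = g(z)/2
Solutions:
 g(z) = C1*exp(-z/2)


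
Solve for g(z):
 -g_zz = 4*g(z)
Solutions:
 g(z) = C1*sin(2*z) + C2*cos(2*z)


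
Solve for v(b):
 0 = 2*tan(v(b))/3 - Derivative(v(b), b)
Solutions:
 v(b) = pi - asin(C1*exp(2*b/3))
 v(b) = asin(C1*exp(2*b/3))


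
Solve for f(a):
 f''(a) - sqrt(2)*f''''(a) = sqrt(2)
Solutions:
 f(a) = C1 + C2*a + C3*exp(-2^(3/4)*a/2) + C4*exp(2^(3/4)*a/2) + sqrt(2)*a^2/2


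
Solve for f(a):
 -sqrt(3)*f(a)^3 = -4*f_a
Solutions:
 f(a) = -sqrt(2)*sqrt(-1/(C1 + sqrt(3)*a))
 f(a) = sqrt(2)*sqrt(-1/(C1 + sqrt(3)*a))


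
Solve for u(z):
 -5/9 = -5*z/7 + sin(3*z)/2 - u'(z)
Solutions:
 u(z) = C1 - 5*z^2/14 + 5*z/9 - cos(3*z)/6


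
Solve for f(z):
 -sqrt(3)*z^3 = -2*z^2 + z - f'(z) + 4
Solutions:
 f(z) = C1 + sqrt(3)*z^4/4 - 2*z^3/3 + z^2/2 + 4*z


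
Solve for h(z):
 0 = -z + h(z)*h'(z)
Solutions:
 h(z) = -sqrt(C1 + z^2)
 h(z) = sqrt(C1 + z^2)


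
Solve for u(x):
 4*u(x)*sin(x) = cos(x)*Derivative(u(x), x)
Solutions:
 u(x) = C1/cos(x)^4


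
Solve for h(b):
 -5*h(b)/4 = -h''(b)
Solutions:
 h(b) = C1*exp(-sqrt(5)*b/2) + C2*exp(sqrt(5)*b/2)


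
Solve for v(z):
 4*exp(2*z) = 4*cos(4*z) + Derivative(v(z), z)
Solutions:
 v(z) = C1 + 2*exp(2*z) - sin(4*z)


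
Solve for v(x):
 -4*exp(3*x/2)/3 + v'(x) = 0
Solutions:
 v(x) = C1 + 8*exp(3*x/2)/9


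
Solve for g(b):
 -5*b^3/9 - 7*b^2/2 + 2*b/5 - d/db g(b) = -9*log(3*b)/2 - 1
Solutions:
 g(b) = C1 - 5*b^4/36 - 7*b^3/6 + b^2/5 + 9*b*log(b)/2 - 7*b/2 + 9*b*log(3)/2


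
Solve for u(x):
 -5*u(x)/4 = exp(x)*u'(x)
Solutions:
 u(x) = C1*exp(5*exp(-x)/4)


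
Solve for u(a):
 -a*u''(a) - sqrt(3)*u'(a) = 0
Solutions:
 u(a) = C1 + C2*a^(1 - sqrt(3))


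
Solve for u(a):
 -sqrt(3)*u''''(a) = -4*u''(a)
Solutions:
 u(a) = C1 + C2*a + C3*exp(-2*3^(3/4)*a/3) + C4*exp(2*3^(3/4)*a/3)


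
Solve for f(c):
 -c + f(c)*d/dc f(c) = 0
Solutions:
 f(c) = -sqrt(C1 + c^2)
 f(c) = sqrt(C1 + c^2)


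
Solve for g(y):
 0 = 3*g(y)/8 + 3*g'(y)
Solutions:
 g(y) = C1*exp(-y/8)


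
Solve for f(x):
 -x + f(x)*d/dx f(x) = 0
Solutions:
 f(x) = -sqrt(C1 + x^2)
 f(x) = sqrt(C1 + x^2)


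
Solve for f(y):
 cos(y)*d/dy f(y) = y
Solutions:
 f(y) = C1 + Integral(y/cos(y), y)


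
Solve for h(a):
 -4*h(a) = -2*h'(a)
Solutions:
 h(a) = C1*exp(2*a)


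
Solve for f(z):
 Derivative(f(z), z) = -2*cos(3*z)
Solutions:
 f(z) = C1 - 2*sin(3*z)/3


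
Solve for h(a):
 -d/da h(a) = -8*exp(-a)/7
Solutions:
 h(a) = C1 - 8*exp(-a)/7


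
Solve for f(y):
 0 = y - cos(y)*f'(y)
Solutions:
 f(y) = C1 + Integral(y/cos(y), y)


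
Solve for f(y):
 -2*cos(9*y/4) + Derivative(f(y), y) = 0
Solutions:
 f(y) = C1 + 8*sin(9*y/4)/9


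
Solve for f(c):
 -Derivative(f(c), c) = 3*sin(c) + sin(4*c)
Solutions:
 f(c) = C1 + 3*cos(c) + cos(4*c)/4


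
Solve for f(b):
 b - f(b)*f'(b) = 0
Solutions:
 f(b) = -sqrt(C1 + b^2)
 f(b) = sqrt(C1 + b^2)


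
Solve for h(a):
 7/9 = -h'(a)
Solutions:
 h(a) = C1 - 7*a/9


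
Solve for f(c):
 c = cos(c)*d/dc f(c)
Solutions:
 f(c) = C1 + Integral(c/cos(c), c)


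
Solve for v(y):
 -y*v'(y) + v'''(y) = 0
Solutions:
 v(y) = C1 + Integral(C2*airyai(y) + C3*airybi(y), y)


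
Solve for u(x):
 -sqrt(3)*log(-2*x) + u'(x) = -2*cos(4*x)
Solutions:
 u(x) = C1 + sqrt(3)*x*(log(-x) - 1) + sqrt(3)*x*log(2) - sin(4*x)/2


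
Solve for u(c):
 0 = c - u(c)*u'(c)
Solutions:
 u(c) = -sqrt(C1 + c^2)
 u(c) = sqrt(C1 + c^2)


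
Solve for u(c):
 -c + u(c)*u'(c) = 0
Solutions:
 u(c) = -sqrt(C1 + c^2)
 u(c) = sqrt(C1 + c^2)


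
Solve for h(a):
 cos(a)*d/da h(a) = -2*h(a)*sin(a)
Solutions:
 h(a) = C1*cos(a)^2


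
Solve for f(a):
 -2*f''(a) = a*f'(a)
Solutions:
 f(a) = C1 + C2*erf(a/2)


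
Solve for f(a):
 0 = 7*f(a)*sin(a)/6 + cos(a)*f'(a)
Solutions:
 f(a) = C1*cos(a)^(7/6)


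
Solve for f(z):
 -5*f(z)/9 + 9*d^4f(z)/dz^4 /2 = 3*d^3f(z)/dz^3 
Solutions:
 f(z) = C1*exp(z*(-sqrt(3)*sqrt(-4*18^(1/3)*5^(2/3)/(-9 + sqrt(561))^(1/3) + 3 + 60^(1/3)*(-9 + sqrt(561))^(1/3)) + 3)/18)*sin(sqrt(3)*z*sqrt(-4*18^(1/3)*5^(2/3)/(-9 + sqrt(561))^(1/3) - 6 + 60^(1/3)*(-9 + sqrt(561))^(1/3) + 6*sqrt(3)/sqrt(-4*18^(1/3)*5^(2/3)/(-9 + sqrt(561))^(1/3) + 3 + 60^(1/3)*(-9 + sqrt(561))^(1/3)))/18) + C2*exp(z*(-sqrt(3)*sqrt(-4*18^(1/3)*5^(2/3)/(-9 + sqrt(561))^(1/3) + 3 + 60^(1/3)*(-9 + sqrt(561))^(1/3)) + 3)/18)*cos(sqrt(3)*z*sqrt(-4*18^(1/3)*5^(2/3)/(-9 + sqrt(561))^(1/3) - 6 + 60^(1/3)*(-9 + sqrt(561))^(1/3) + 6*sqrt(3)/sqrt(-4*18^(1/3)*5^(2/3)/(-9 + sqrt(561))^(1/3) + 3 + 60^(1/3)*(-9 + sqrt(561))^(1/3)))/18) + C3*exp(z*(sqrt(3)*sqrt(-4*18^(1/3)*5^(2/3)/(-9 + sqrt(561))^(1/3) + 3 + 60^(1/3)*(-9 + sqrt(561))^(1/3)) + 3 + sqrt(3)*sqrt(-60^(1/3)*(-9 + sqrt(561))^(1/3) + 6 + 4*18^(1/3)*5^(2/3)/(-9 + sqrt(561))^(1/3) + 6*sqrt(3)/sqrt(-4*18^(1/3)*5^(2/3)/(-9 + sqrt(561))^(1/3) + 3 + 60^(1/3)*(-9 + sqrt(561))^(1/3))))/18) + C4*exp(z*(-sqrt(3)*sqrt(-60^(1/3)*(-9 + sqrt(561))^(1/3) + 6 + 4*18^(1/3)*5^(2/3)/(-9 + sqrt(561))^(1/3) + 6*sqrt(3)/sqrt(-4*18^(1/3)*5^(2/3)/(-9 + sqrt(561))^(1/3) + 3 + 60^(1/3)*(-9 + sqrt(561))^(1/3))) + sqrt(3)*sqrt(-4*18^(1/3)*5^(2/3)/(-9 + sqrt(561))^(1/3) + 3 + 60^(1/3)*(-9 + sqrt(561))^(1/3)) + 3)/18)


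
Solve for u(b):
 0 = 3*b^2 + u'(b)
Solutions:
 u(b) = C1 - b^3


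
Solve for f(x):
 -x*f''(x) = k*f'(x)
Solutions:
 f(x) = C1 + x^(1 - re(k))*(C2*sin(log(x)*Abs(im(k))) + C3*cos(log(x)*im(k)))


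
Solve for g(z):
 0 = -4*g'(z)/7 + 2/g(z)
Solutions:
 g(z) = -sqrt(C1 + 7*z)
 g(z) = sqrt(C1 + 7*z)


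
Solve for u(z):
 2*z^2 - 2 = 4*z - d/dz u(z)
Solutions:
 u(z) = C1 - 2*z^3/3 + 2*z^2 + 2*z


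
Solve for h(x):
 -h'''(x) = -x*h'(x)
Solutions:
 h(x) = C1 + Integral(C2*airyai(x) + C3*airybi(x), x)


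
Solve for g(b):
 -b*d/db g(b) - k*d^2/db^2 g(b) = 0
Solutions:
 g(b) = C1 + C2*sqrt(k)*erf(sqrt(2)*b*sqrt(1/k)/2)


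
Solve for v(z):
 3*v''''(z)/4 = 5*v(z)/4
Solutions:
 v(z) = C1*exp(-3^(3/4)*5^(1/4)*z/3) + C2*exp(3^(3/4)*5^(1/4)*z/3) + C3*sin(3^(3/4)*5^(1/4)*z/3) + C4*cos(3^(3/4)*5^(1/4)*z/3)


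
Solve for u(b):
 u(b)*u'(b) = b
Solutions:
 u(b) = -sqrt(C1 + b^2)
 u(b) = sqrt(C1 + b^2)


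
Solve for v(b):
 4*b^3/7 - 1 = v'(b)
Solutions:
 v(b) = C1 + b^4/7 - b


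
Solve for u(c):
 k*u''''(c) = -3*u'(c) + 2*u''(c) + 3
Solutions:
 u(c) = C1 + C2*exp(2^(1/3)*c*(6^(1/3)*(sqrt(3)*sqrt((243 - 32/k)/k^2) + 27/k)^(1/3)/12 - 2^(1/3)*3^(5/6)*I*(sqrt(3)*sqrt((243 - 32/k)/k^2) + 27/k)^(1/3)/12 - 4/(k*(-3^(1/3) + 3^(5/6)*I)*(sqrt(3)*sqrt((243 - 32/k)/k^2) + 27/k)^(1/3)))) + C3*exp(2^(1/3)*c*(6^(1/3)*(sqrt(3)*sqrt((243 - 32/k)/k^2) + 27/k)^(1/3)/12 + 2^(1/3)*3^(5/6)*I*(sqrt(3)*sqrt((243 - 32/k)/k^2) + 27/k)^(1/3)/12 + 4/(k*(3^(1/3) + 3^(5/6)*I)*(sqrt(3)*sqrt((243 - 32/k)/k^2) + 27/k)^(1/3)))) + C4*exp(-6^(1/3)*c*(2^(1/3)*(sqrt(3)*sqrt((243 - 32/k)/k^2) + 27/k)^(1/3) + 4*3^(1/3)/(k*(sqrt(3)*sqrt((243 - 32/k)/k^2) + 27/k)^(1/3)))/6) + c


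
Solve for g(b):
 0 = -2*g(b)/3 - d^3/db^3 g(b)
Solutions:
 g(b) = C3*exp(-2^(1/3)*3^(2/3)*b/3) + (C1*sin(2^(1/3)*3^(1/6)*b/2) + C2*cos(2^(1/3)*3^(1/6)*b/2))*exp(2^(1/3)*3^(2/3)*b/6)


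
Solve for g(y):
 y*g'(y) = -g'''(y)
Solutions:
 g(y) = C1 + Integral(C2*airyai(-y) + C3*airybi(-y), y)


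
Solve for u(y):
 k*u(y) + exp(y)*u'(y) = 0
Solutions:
 u(y) = C1*exp(k*exp(-y))


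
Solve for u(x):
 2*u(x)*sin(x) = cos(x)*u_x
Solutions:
 u(x) = C1/cos(x)^2


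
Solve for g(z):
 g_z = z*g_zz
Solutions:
 g(z) = C1 + C2*z^2


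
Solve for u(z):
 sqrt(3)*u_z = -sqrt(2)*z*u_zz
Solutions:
 u(z) = C1 + C2*z^(1 - sqrt(6)/2)


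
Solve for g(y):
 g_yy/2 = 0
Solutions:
 g(y) = C1 + C2*y


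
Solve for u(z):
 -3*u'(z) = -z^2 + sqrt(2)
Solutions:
 u(z) = C1 + z^3/9 - sqrt(2)*z/3


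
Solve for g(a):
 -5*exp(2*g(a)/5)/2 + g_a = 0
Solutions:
 g(a) = 5*log(-sqrt(-1/(C1 + 5*a))) + 5*log(5)/2
 g(a) = 5*log(-1/(C1 + 5*a))/2 + 5*log(5)/2


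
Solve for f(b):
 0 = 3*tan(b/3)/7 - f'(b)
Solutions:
 f(b) = C1 - 9*log(cos(b/3))/7


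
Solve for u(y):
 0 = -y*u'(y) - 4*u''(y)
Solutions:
 u(y) = C1 + C2*erf(sqrt(2)*y/4)


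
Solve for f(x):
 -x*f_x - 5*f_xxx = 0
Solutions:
 f(x) = C1 + Integral(C2*airyai(-5^(2/3)*x/5) + C3*airybi(-5^(2/3)*x/5), x)


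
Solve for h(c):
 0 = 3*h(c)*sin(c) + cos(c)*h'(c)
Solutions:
 h(c) = C1*cos(c)^3


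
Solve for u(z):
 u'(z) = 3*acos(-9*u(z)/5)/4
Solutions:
 Integral(1/acos(-9*_y/5), (_y, u(z))) = C1 + 3*z/4


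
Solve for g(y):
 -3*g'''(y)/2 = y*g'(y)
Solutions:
 g(y) = C1 + Integral(C2*airyai(-2^(1/3)*3^(2/3)*y/3) + C3*airybi(-2^(1/3)*3^(2/3)*y/3), y)


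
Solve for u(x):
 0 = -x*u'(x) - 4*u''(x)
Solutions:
 u(x) = C1 + C2*erf(sqrt(2)*x/4)


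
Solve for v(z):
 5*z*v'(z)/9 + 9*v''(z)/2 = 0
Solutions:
 v(z) = C1 + C2*erf(sqrt(5)*z/9)


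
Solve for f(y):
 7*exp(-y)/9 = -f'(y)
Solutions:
 f(y) = C1 + 7*exp(-y)/9


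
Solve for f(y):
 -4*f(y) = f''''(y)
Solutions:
 f(y) = (C1*sin(y) + C2*cos(y))*exp(-y) + (C3*sin(y) + C4*cos(y))*exp(y)


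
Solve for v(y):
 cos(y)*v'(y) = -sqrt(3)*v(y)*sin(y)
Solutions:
 v(y) = C1*cos(y)^(sqrt(3))


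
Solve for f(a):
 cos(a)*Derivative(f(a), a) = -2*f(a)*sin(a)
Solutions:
 f(a) = C1*cos(a)^2


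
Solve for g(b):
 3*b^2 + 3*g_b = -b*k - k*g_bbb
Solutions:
 g(b) = C1 + C2*exp(-sqrt(3)*b*sqrt(-1/k)) + C3*exp(sqrt(3)*b*sqrt(-1/k)) - b^3/3 - b^2*k/6 + 2*b*k/3


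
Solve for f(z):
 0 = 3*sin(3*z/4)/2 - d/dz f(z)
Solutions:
 f(z) = C1 - 2*cos(3*z/4)


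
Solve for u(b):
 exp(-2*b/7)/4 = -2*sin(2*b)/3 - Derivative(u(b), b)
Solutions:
 u(b) = C1 + cos(2*b)/3 + 7*exp(-2*b/7)/8


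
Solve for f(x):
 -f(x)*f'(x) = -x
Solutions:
 f(x) = -sqrt(C1 + x^2)
 f(x) = sqrt(C1 + x^2)


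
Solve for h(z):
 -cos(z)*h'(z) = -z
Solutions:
 h(z) = C1 + Integral(z/cos(z), z)


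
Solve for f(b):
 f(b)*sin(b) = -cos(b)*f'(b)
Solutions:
 f(b) = C1*cos(b)


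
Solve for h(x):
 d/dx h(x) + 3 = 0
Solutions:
 h(x) = C1 - 3*x


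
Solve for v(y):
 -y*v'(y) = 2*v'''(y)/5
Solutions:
 v(y) = C1 + Integral(C2*airyai(-2^(2/3)*5^(1/3)*y/2) + C3*airybi(-2^(2/3)*5^(1/3)*y/2), y)


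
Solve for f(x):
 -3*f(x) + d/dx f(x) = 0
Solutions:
 f(x) = C1*exp(3*x)


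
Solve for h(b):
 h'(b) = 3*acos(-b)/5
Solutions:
 h(b) = C1 + 3*b*acos(-b)/5 + 3*sqrt(1 - b^2)/5


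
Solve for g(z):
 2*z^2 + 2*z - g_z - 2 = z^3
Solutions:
 g(z) = C1 - z^4/4 + 2*z^3/3 + z^2 - 2*z


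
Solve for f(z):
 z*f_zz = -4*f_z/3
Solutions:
 f(z) = C1 + C2/z^(1/3)


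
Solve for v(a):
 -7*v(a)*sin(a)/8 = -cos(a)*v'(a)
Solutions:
 v(a) = C1/cos(a)^(7/8)


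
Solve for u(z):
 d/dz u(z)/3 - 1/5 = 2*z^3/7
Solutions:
 u(z) = C1 + 3*z^4/14 + 3*z/5


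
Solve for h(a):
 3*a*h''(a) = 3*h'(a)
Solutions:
 h(a) = C1 + C2*a^2


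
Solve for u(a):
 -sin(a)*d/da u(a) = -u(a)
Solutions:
 u(a) = C1*sqrt(cos(a) - 1)/sqrt(cos(a) + 1)


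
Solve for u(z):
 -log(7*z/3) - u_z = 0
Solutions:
 u(z) = C1 - z*log(z) + z*log(3/7) + z


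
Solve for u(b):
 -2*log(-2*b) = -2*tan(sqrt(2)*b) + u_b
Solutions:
 u(b) = C1 - 2*b*log(-b) - 2*b*log(2) + 2*b - sqrt(2)*log(cos(sqrt(2)*b))


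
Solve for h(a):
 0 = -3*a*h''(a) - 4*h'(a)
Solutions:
 h(a) = C1 + C2/a^(1/3)


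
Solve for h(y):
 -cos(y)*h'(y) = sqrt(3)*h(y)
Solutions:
 h(y) = C1*(sin(y) - 1)^(sqrt(3)/2)/(sin(y) + 1)^(sqrt(3)/2)


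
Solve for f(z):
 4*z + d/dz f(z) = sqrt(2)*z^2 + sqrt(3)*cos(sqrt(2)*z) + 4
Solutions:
 f(z) = C1 + sqrt(2)*z^3/3 - 2*z^2 + 4*z + sqrt(6)*sin(sqrt(2)*z)/2


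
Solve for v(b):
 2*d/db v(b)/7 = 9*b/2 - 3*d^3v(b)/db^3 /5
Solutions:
 v(b) = C1 + C2*sin(sqrt(210)*b/21) + C3*cos(sqrt(210)*b/21) + 63*b^2/8


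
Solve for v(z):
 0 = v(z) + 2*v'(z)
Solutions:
 v(z) = C1*exp(-z/2)


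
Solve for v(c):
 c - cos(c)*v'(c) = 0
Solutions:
 v(c) = C1 + Integral(c/cos(c), c)


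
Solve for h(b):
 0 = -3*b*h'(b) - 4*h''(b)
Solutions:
 h(b) = C1 + C2*erf(sqrt(6)*b/4)


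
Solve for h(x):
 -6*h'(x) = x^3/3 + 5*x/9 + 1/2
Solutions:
 h(x) = C1 - x^4/72 - 5*x^2/108 - x/12


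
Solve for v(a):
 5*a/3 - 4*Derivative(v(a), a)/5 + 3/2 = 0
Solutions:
 v(a) = C1 + 25*a^2/24 + 15*a/8


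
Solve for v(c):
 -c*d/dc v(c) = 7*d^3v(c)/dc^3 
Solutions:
 v(c) = C1 + Integral(C2*airyai(-7^(2/3)*c/7) + C3*airybi(-7^(2/3)*c/7), c)


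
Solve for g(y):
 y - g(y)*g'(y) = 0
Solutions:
 g(y) = -sqrt(C1 + y^2)
 g(y) = sqrt(C1 + y^2)


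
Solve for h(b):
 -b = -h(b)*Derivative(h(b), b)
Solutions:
 h(b) = -sqrt(C1 + b^2)
 h(b) = sqrt(C1 + b^2)


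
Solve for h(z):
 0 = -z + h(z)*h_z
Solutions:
 h(z) = -sqrt(C1 + z^2)
 h(z) = sqrt(C1 + z^2)


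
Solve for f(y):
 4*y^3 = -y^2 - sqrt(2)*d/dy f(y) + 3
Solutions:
 f(y) = C1 - sqrt(2)*y^4/2 - sqrt(2)*y^3/6 + 3*sqrt(2)*y/2


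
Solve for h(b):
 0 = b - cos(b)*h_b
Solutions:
 h(b) = C1 + Integral(b/cos(b), b)


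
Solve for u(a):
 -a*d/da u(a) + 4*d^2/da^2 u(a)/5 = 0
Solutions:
 u(a) = C1 + C2*erfi(sqrt(10)*a/4)


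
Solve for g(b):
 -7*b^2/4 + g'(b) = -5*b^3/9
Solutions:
 g(b) = C1 - 5*b^4/36 + 7*b^3/12


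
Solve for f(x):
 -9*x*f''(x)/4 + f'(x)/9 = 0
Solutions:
 f(x) = C1 + C2*x^(85/81)


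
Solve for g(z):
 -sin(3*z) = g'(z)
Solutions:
 g(z) = C1 + cos(3*z)/3


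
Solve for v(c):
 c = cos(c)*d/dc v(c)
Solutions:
 v(c) = C1 + Integral(c/cos(c), c)


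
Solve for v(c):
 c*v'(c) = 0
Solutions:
 v(c) = C1


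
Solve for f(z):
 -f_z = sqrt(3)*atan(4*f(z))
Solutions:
 Integral(1/atan(4*_y), (_y, f(z))) = C1 - sqrt(3)*z


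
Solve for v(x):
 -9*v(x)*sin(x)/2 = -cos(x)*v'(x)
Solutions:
 v(x) = C1/cos(x)^(9/2)


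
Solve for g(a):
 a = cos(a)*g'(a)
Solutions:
 g(a) = C1 + Integral(a/cos(a), a)


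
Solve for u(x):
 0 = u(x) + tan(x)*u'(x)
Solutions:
 u(x) = C1/sin(x)


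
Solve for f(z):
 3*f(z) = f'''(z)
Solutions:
 f(z) = C3*exp(3^(1/3)*z) + (C1*sin(3^(5/6)*z/2) + C2*cos(3^(5/6)*z/2))*exp(-3^(1/3)*z/2)


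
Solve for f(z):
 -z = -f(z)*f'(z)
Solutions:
 f(z) = -sqrt(C1 + z^2)
 f(z) = sqrt(C1 + z^2)


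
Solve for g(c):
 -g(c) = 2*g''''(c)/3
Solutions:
 g(c) = (C1*sin(6^(1/4)*c/2) + C2*cos(6^(1/4)*c/2))*exp(-6^(1/4)*c/2) + (C3*sin(6^(1/4)*c/2) + C4*cos(6^(1/4)*c/2))*exp(6^(1/4)*c/2)


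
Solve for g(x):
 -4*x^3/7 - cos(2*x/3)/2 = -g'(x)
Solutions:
 g(x) = C1 + x^4/7 + 3*sin(2*x/3)/4


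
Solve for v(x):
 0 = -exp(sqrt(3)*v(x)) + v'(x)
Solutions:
 v(x) = sqrt(3)*(2*log(-1/(C1 + x)) - log(3))/6


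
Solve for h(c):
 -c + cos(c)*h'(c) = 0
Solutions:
 h(c) = C1 + Integral(c/cos(c), c)


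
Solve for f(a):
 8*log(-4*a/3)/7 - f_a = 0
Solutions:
 f(a) = C1 + 8*a*log(-a)/7 + 8*a*(-log(3) - 1 + 2*log(2))/7


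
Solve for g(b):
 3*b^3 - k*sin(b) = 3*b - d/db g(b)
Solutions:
 g(b) = C1 - 3*b^4/4 + 3*b^2/2 - k*cos(b)


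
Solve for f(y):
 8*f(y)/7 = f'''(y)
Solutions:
 f(y) = C3*exp(2*7^(2/3)*y/7) + (C1*sin(sqrt(3)*7^(2/3)*y/7) + C2*cos(sqrt(3)*7^(2/3)*y/7))*exp(-7^(2/3)*y/7)


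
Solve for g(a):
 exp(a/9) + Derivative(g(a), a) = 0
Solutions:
 g(a) = C1 - 9*exp(a/9)


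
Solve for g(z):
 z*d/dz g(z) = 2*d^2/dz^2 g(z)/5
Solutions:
 g(z) = C1 + C2*erfi(sqrt(5)*z/2)


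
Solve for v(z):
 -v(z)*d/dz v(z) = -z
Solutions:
 v(z) = -sqrt(C1 + z^2)
 v(z) = sqrt(C1 + z^2)


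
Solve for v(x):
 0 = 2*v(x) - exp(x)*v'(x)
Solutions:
 v(x) = C1*exp(-2*exp(-x))


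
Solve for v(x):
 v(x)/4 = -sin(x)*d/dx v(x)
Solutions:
 v(x) = C1*(cos(x) + 1)^(1/8)/(cos(x) - 1)^(1/8)


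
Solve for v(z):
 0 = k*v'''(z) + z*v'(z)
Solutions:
 v(z) = C1 + Integral(C2*airyai(z*(-1/k)^(1/3)) + C3*airybi(z*(-1/k)^(1/3)), z)


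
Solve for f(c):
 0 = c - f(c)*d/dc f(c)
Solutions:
 f(c) = -sqrt(C1 + c^2)
 f(c) = sqrt(C1 + c^2)


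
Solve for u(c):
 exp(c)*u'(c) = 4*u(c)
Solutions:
 u(c) = C1*exp(-4*exp(-c))


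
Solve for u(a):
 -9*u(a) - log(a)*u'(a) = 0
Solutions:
 u(a) = C1*exp(-9*li(a))


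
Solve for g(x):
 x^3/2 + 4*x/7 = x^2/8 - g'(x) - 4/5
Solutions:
 g(x) = C1 - x^4/8 + x^3/24 - 2*x^2/7 - 4*x/5


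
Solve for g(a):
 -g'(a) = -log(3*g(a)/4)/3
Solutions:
 3*Integral(1/(-log(_y) - log(3) + 2*log(2)), (_y, g(a))) = C1 - a


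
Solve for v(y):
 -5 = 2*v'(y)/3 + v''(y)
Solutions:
 v(y) = C1 + C2*exp(-2*y/3) - 15*y/2


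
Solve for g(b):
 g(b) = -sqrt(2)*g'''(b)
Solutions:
 g(b) = C3*exp(-2^(5/6)*b/2) + (C1*sin(2^(5/6)*sqrt(3)*b/4) + C2*cos(2^(5/6)*sqrt(3)*b/4))*exp(2^(5/6)*b/4)


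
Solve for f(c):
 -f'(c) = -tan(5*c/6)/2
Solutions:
 f(c) = C1 - 3*log(cos(5*c/6))/5


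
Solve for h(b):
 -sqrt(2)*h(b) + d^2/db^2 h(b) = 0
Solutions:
 h(b) = C1*exp(-2^(1/4)*b) + C2*exp(2^(1/4)*b)


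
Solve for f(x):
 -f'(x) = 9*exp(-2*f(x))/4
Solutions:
 f(x) = log(-sqrt(C1 - 18*x)) - log(2)
 f(x) = log(C1 - 18*x)/2 - log(2)


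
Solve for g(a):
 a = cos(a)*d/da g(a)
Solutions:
 g(a) = C1 + Integral(a/cos(a), a)


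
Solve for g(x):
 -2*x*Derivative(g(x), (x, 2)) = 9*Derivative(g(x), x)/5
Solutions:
 g(x) = C1 + C2*x^(1/10)


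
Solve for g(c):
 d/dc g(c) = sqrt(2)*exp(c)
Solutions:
 g(c) = C1 + sqrt(2)*exp(c)


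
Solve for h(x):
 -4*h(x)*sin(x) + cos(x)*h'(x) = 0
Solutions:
 h(x) = C1/cos(x)^4


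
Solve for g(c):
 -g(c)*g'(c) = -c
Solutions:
 g(c) = -sqrt(C1 + c^2)
 g(c) = sqrt(C1 + c^2)


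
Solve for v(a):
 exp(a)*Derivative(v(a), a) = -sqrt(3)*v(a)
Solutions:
 v(a) = C1*exp(sqrt(3)*exp(-a))


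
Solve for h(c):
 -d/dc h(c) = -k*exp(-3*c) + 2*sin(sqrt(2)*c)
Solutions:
 h(c) = C1 - k*exp(-3*c)/3 + sqrt(2)*cos(sqrt(2)*c)


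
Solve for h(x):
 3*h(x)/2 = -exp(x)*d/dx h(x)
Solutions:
 h(x) = C1*exp(3*exp(-x)/2)


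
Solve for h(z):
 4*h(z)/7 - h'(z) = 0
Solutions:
 h(z) = C1*exp(4*z/7)


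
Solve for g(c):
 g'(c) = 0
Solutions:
 g(c) = C1


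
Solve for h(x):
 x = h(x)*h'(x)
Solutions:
 h(x) = -sqrt(C1 + x^2)
 h(x) = sqrt(C1 + x^2)


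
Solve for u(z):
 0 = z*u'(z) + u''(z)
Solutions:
 u(z) = C1 + C2*erf(sqrt(2)*z/2)


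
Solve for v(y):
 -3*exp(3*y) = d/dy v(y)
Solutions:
 v(y) = C1 - exp(3*y)


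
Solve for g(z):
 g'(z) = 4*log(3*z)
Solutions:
 g(z) = C1 + 4*z*log(z) - 4*z + z*log(81)


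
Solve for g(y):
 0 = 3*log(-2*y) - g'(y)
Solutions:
 g(y) = C1 + 3*y*log(-y) + 3*y*(-1 + log(2))


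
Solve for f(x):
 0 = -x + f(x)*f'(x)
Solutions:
 f(x) = -sqrt(C1 + x^2)
 f(x) = sqrt(C1 + x^2)


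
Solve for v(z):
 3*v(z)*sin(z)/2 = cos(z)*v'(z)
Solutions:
 v(z) = C1/cos(z)^(3/2)


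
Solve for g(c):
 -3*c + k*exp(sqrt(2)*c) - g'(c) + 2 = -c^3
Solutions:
 g(c) = C1 + c^4/4 - 3*c^2/2 + 2*c + sqrt(2)*k*exp(sqrt(2)*c)/2


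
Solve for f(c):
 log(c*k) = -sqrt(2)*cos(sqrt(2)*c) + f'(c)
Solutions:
 f(c) = C1 + c*log(c*k) - c + sin(sqrt(2)*c)


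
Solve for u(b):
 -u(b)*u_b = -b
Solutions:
 u(b) = -sqrt(C1 + b^2)
 u(b) = sqrt(C1 + b^2)


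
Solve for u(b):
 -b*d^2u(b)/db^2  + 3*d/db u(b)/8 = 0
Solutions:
 u(b) = C1 + C2*b^(11/8)


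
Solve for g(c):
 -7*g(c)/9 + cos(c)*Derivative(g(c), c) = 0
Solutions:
 g(c) = C1*(sin(c) + 1)^(7/18)/(sin(c) - 1)^(7/18)


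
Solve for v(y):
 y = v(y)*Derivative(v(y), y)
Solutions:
 v(y) = -sqrt(C1 + y^2)
 v(y) = sqrt(C1 + y^2)


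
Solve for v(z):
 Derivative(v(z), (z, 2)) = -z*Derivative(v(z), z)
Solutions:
 v(z) = C1 + C2*erf(sqrt(2)*z/2)


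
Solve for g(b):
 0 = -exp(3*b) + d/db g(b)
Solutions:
 g(b) = C1 + exp(3*b)/3


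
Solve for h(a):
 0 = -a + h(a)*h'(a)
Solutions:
 h(a) = -sqrt(C1 + a^2)
 h(a) = sqrt(C1 + a^2)


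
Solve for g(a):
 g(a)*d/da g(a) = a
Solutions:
 g(a) = -sqrt(C1 + a^2)
 g(a) = sqrt(C1 + a^2)


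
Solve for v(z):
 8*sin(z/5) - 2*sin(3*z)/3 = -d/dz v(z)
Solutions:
 v(z) = C1 + 40*cos(z/5) - 2*cos(3*z)/9


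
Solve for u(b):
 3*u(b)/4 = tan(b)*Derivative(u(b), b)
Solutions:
 u(b) = C1*sin(b)^(3/4)


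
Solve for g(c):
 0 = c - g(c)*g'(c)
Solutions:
 g(c) = -sqrt(C1 + c^2)
 g(c) = sqrt(C1 + c^2)


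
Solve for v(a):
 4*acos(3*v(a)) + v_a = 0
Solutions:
 Integral(1/acos(3*_y), (_y, v(a))) = C1 - 4*a


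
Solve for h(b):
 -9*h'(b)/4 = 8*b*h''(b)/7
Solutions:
 h(b) = C1 + C2/b^(31/32)


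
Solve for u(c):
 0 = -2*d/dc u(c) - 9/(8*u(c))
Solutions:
 u(c) = -sqrt(C1 - 18*c)/4
 u(c) = sqrt(C1 - 18*c)/4


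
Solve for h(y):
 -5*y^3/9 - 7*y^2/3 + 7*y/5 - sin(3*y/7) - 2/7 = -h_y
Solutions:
 h(y) = C1 + 5*y^4/36 + 7*y^3/9 - 7*y^2/10 + 2*y/7 - 7*cos(3*y/7)/3


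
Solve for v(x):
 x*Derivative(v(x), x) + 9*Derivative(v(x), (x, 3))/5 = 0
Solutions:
 v(x) = C1 + Integral(C2*airyai(-15^(1/3)*x/3) + C3*airybi(-15^(1/3)*x/3), x)


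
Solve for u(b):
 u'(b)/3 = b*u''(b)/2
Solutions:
 u(b) = C1 + C2*b^(5/3)


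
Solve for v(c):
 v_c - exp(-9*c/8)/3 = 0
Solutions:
 v(c) = C1 - 8*exp(-9*c/8)/27


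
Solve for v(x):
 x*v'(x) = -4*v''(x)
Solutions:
 v(x) = C1 + C2*erf(sqrt(2)*x/4)


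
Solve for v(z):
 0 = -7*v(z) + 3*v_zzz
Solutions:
 v(z) = C3*exp(3^(2/3)*7^(1/3)*z/3) + (C1*sin(3^(1/6)*7^(1/3)*z/2) + C2*cos(3^(1/6)*7^(1/3)*z/2))*exp(-3^(2/3)*7^(1/3)*z/6)
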